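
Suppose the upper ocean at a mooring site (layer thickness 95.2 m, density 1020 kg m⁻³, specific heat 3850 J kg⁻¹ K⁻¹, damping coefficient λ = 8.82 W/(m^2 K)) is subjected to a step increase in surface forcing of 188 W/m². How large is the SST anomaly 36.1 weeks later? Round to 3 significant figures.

8.58 K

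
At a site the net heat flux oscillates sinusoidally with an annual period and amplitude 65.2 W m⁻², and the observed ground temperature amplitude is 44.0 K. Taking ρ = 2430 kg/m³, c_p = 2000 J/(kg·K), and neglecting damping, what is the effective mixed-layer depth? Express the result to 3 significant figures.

ω = 2π / 3.15×10^7 s = 1.99×10^-7 s⁻¹.
Required C = F₀ / (A ω) = 65.2 / (44.0 × 1.99×10^-7) = 7.44×10^6 J/(m²·K).
D = C / (ρ c_p) = 7.44×10^6 / (2430 × 2000) = 1.53 m.

1.53 m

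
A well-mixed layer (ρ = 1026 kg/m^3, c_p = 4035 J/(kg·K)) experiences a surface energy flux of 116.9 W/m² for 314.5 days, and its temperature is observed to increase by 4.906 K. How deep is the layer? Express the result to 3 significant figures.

156 m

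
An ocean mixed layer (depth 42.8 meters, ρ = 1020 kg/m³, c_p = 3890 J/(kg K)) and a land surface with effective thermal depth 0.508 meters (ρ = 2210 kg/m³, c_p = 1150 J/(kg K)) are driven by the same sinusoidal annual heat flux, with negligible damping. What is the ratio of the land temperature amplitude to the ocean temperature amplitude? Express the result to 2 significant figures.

C_ocean = 1020 × 3890 × 42.8 = 1.70×10^8 J/(m²·K).
C_land = 2210 × 1150 × 0.508 = 1.29×10^6 J/(m²·K).
Undamped amplitude ∝ 1/C, so A_land/A_ocean = C_ocean/C_land = 132.

130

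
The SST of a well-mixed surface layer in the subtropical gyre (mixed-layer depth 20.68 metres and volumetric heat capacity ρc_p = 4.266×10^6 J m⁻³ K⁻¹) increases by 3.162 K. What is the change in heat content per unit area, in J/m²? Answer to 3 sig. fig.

Areal heat capacity C = ρc_p × D = 4.266×10^6 × 20.68 = 8.82×10^7 J/(m²·K).
ΔQ = C ΔT = 8.82×10^7 × 3.162 = 2.79×10^8 J/m².

2.79×10^8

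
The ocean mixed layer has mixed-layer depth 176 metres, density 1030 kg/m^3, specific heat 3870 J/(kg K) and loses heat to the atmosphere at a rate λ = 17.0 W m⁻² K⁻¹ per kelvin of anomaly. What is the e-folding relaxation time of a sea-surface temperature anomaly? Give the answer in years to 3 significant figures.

1.31 years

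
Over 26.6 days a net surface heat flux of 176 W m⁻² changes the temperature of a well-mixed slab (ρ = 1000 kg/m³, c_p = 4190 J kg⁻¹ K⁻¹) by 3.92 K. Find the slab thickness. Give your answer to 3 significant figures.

Heat input Q = F Δt = 176 × 2.30×10^6 s = 4.04×10^8 J/m².
Required areal heat capacity C = Q / ΔT = 1.03×10^8 J/(m²·K).
Depth D = C / (ρ c_p) = 1.03×10^8 / (1000 × 4190) = 24.6 m.

24.6 m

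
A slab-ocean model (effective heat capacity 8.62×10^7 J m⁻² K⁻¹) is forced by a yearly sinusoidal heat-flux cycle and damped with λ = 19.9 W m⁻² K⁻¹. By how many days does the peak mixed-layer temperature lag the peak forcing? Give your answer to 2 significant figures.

41 days

Areal heat capacity C = 8.62×10^7 J m⁻² K⁻¹ (given).
ω = 2π / 3.15×10^7 s = 1.99×10^-7 s⁻¹.
Phase lag φ = arctan(Cω/λ) = arctan(17.2/19.9) = 0.712 rad.
Time lag = φ / ω = 0.712 / 1.99×10^-7 = 3.57×10^6 s = 41.4 days.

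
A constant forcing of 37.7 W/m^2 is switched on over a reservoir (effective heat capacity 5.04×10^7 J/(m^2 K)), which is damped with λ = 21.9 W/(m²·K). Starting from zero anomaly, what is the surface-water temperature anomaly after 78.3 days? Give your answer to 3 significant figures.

Areal heat capacity C = 5.04×10^7 J/(m^2 K) (given).
τ = C / λ = 5.04×10^7 / 21.9 = 2.30×10^6 s.
Equilibrium anomaly ΔT_eq = F / λ = 37.7 / 21.9 = 1.72 K.
t = 78.3 days = 6.77×10^6 s, so t/τ = 2.94.
ΔT(t) = ΔT_eq (1 − e^(−t/τ)) = 1.72 × (1 − e^−2.94) = 1.63 K.

1.63 K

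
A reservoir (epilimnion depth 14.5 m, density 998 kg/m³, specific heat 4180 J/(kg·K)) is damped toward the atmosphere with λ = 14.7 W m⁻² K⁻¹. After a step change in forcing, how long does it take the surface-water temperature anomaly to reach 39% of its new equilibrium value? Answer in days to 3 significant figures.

23.5 days

Areal heat capacity C = ρ c_p D = 998 × 4180 × 14.5 = 6.05×10^7 J/(m^2 K).
τ = C / λ = 6.05×10^7 / 14.7 = 4.11×10^6 s.
Fraction reached: 1 − e^(−t/τ) = 0.39 ⇒ t = −τ ln(1 − 0.39) = τ × 0.494.
t = 2.03×10^6 s = 23.5 days.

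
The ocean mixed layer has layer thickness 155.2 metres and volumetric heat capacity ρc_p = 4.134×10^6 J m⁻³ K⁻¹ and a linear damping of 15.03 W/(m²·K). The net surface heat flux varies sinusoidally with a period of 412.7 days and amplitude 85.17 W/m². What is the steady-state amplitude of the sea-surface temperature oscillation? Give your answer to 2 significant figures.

Areal heat capacity C = ρc_p × D = 4.134×10^6 × 155.2 = 6.42×10^8 J m⁻² K⁻¹.
Angular frequency ω = 2π / T = 2π / 3.57×10^7 s = 1.76×10^-7 s⁻¹.
√((Cω)² + λ²) = √((113)² + 15.03²) = 114 W/(m²·K).
Amplitude A = F₀ / √((Cω)²+λ²) = 85.17 / 114 = 0.747 K.

0.75 K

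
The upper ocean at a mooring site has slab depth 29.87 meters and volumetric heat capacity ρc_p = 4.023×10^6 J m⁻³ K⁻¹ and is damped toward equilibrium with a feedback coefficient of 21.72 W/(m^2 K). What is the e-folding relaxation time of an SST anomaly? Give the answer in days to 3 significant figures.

Areal heat capacity C = ρc_p × D = 4.023×10^6 × 29.87 = 1.20×10^8 J m⁻² K⁻¹.
Relaxation time τ = C / λ = 1.20×10^8 / 21.72 = 5.53×10^6 s.
In days: 5.53×10^6 s / (86400 s/day) = 64.0 days.

64.0 days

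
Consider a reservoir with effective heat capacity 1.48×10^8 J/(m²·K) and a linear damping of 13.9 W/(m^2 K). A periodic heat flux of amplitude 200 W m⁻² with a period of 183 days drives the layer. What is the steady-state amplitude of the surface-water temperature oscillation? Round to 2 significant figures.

Areal heat capacity C = 1.48×10^8 J/(m²·K) (given).
Angular frequency ω = 2π / T = 2π / 1.58×10^7 s = 3.97×10^-7 s⁻¹.
√((Cω)² + λ²) = √((58.8)² + 13.9²) = 60.4 W/(m²·K).
Amplitude A = F₀ / √((Cω)²+λ²) = 200 / 60.4 = 3.31 K.

3.3 K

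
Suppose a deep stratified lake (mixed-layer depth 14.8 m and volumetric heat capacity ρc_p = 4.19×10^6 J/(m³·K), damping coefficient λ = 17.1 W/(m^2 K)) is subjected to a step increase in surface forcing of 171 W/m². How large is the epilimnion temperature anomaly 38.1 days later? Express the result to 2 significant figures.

Areal heat capacity C = ρc_p × D = 4.19×10^6 × 14.8 = 6.20×10^7 J/(m^2 K).
τ = C / λ = 6.20×10^7 / 17.1 = 3.63×10^6 s.
Equilibrium anomaly ΔT_eq = F / λ = 171 / 17.1 = 10.0 K.
t = 38.1 days = 3.29×10^6 s, so t/τ = 0.908.
ΔT(t) = ΔT_eq (1 − e^(−t/τ)) = 10.0 × (1 − e^−0.908) = 5.97 K.

6.0 K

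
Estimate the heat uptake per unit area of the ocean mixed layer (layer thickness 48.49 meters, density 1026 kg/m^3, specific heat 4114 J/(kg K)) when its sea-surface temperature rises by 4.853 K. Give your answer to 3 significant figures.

9.93×10^8

Areal heat capacity C = ρ c_p D = 1026 × 4114 × 48.49 = 2.05×10^8 J/(m^2 K).
ΔQ = C ΔT = 2.05×10^8 × 4.853 = 9.93×10^8 J/m².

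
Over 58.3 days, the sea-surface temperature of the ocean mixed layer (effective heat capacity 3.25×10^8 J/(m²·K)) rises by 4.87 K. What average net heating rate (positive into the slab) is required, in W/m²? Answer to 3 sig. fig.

314

Areal heat capacity C = 3.25×10^8 J/(m²·K) (given).
Required heat per unit area: Q = C ΔT = 3.25×10^8 × 4.87 = 1.58×10^9 J/m².
Flux F = Q / Δt = 1.58×10^9 / 5.04×10^6 s = 314 W/m².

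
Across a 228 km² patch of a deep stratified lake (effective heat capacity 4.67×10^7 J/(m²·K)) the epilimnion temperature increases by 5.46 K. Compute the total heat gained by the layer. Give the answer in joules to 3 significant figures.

5.81×10^16 J

Areal heat capacity C = 4.67×10^7 J/(m²·K) (given).
Heat per unit area: q = C ΔT = 4.67×10^7 × 5.46 = 2.55×10^8 J/m².
Total heat: Q = q × A = 2.55×10^8 × (228 × 10⁶ m²) = 5.81×10^16 J.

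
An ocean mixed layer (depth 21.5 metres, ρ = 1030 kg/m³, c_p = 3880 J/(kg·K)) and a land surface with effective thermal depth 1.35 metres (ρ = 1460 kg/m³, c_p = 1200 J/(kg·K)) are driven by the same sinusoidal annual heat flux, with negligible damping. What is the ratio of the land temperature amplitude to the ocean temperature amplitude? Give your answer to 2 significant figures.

C_ocean = 1030 × 3880 × 21.5 = 8.59×10^7 J/(m²·K).
C_land = 1460 × 1200 × 1.35 = 2.37×10^6 J/(m²·K).
Undamped amplitude ∝ 1/C, so A_land/A_ocean = C_ocean/C_land = 36.3.

36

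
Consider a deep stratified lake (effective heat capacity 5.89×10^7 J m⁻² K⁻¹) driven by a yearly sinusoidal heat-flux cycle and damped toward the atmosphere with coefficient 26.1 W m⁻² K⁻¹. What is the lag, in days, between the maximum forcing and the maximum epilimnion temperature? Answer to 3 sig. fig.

Areal heat capacity C = 5.89×10^7 J m⁻² K⁻¹ (given).
ω = 2π / 3.15×10^7 s = 1.99×10^-7 s⁻¹.
Phase lag φ = arctan(Cω/λ) = arctan(11.7/26.1) = 0.423 rad.
Time lag = φ / ω = 0.423 / 1.99×10^-7 = 2.12×10^6 s = 24.5 days.

24.5 days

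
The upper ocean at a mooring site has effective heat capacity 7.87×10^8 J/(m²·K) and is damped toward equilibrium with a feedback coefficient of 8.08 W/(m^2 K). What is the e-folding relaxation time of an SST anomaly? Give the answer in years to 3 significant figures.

3.09 years

Areal heat capacity C = 7.87×10^8 J/(m²·K) (given).
Relaxation time τ = C / λ = 7.87×10^8 / 8.08 = 9.74×10^7 s.
In years: 9.74×10^7 s / (3.156×10^7 s/year) = 3.09 years.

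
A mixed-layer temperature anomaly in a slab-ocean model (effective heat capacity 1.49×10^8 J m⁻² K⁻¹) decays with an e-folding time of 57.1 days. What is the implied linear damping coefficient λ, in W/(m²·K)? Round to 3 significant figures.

Areal heat capacity C = 1.49×10^8 J m⁻² K⁻¹ (given).
τ = 57.1 days = 4.93×10^6 s.
λ = C / τ = 1.49×10^8 / 4.93×10^6 = 30.2 W/(m²·K).

30.2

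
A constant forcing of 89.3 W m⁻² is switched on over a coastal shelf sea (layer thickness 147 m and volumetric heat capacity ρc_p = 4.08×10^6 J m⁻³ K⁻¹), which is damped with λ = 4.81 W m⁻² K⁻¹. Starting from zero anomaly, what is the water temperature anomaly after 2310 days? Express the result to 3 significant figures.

14.8 K

Areal heat capacity C = ρc_p × D = 4.08×10^6 × 147 = 6.00×10^8 J m⁻² K⁻¹.
τ = C / λ = 6.00×10^8 / 4.81 = 1.25×10^8 s.
Equilibrium anomaly ΔT_eq = F / λ = 89.3 / 4.81 = 18.6 K.
t = 2310 days = 2.00×10^8 s, so t/τ = 1.60.
ΔT(t) = ΔT_eq (1 − e^(−t/τ)) = 18.6 × (1 − e^−1.60) = 14.8 K.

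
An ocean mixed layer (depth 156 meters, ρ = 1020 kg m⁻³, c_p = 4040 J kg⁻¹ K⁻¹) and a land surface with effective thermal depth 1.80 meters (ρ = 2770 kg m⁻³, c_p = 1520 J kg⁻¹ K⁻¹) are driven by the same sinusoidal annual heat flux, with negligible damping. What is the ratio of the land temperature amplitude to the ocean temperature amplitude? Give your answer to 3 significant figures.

C_ocean = 1020 × 4040 × 156 = 6.43×10^8 J/(m²·K).
C_land = 2770 × 1520 × 1.80 = 7.58×10^6 J/(m²·K).
Undamped amplitude ∝ 1/C, so A_land/A_ocean = C_ocean/C_land = 84.8.

84.8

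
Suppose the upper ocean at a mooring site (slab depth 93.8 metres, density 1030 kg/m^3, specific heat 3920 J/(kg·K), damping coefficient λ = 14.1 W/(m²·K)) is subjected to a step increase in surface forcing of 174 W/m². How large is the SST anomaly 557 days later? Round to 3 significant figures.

10.3 K

Areal heat capacity C = ρ c_p D = 1030 × 3920 × 93.8 = 3.79×10^8 J/(m²·K).
τ = C / λ = 3.79×10^8 / 14.1 = 2.69×10^7 s.
Equilibrium anomaly ΔT_eq = F / λ = 174 / 14.1 = 12.3 K.
t = 557 days = 4.81×10^7 s, so t/τ = 1.79.
ΔT(t) = ΔT_eq (1 − e^(−t/τ)) = 12.3 × (1 − e^−1.79) = 10.3 K.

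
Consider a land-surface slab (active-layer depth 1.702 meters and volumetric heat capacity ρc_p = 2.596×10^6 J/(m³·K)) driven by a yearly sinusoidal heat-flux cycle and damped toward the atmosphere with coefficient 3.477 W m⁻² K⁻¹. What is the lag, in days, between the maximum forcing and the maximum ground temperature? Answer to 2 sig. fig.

14 days

Areal heat capacity C = ρc_p × D = 2.596×10^6 × 1.702 = 4.42×10^6 J/(m²·K).
ω = 2π / 3.15×10^7 s = 1.99×10^-7 s⁻¹.
Phase lag φ = arctan(Cω/λ) = arctan(0.880/3.477) = 0.248 rad.
Time lag = φ / ω = 0.248 / 1.99×10^-7 = 1.24×10^6 s = 14.4 days.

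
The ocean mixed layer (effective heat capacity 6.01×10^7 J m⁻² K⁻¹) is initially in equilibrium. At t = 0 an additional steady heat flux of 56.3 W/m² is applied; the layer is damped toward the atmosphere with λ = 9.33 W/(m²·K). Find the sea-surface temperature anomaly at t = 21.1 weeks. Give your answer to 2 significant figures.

Areal heat capacity C = 6.01×10^7 J m⁻² K⁻¹ (given).
τ = C / λ = 6.01×10^7 / 9.33 = 6.44×10^6 s.
Equilibrium anomaly ΔT_eq = F / λ = 56.3 / 9.33 = 6.03 K.
t = 21.1 weeks = 1.28×10^7 s, so t/τ = 1.98.
ΔT(t) = ΔT_eq (1 − e^(−t/τ)) = 6.03 × (1 − e^−1.98) = 5.20 K.

5.2 K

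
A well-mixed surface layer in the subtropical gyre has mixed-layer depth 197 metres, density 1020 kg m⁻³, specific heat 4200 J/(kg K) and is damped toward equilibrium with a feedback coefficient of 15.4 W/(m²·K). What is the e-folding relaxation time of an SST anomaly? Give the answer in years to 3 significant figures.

1.74 years

Areal heat capacity C = ρ c_p D = 1020 × 4200 × 197 = 8.44×10^8 J m⁻² K⁻¹.
Relaxation time τ = C / λ = 8.44×10^8 / 15.4 = 5.48×10^7 s.
In years: 5.48×10^7 s / (3.156×10^7 s/year) = 1.74 years.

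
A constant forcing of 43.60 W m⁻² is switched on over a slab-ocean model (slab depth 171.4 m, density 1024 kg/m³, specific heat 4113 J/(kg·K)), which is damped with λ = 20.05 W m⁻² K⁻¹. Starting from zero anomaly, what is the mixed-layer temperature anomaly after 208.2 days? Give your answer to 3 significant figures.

Areal heat capacity C = ρ c_p D = 1024 × 4113 × 171.4 = 7.22×10^8 J/(m²·K).
τ = C / λ = 7.22×10^8 / 20.05 = 3.60×10^7 s.
Equilibrium anomaly ΔT_eq = F / λ = 43.60 / 20.05 = 2.17 K.
t = 208.2 days = 1.80×10^7 s, so t/τ = 0.500.
ΔT(t) = ΔT_eq (1 − e^(−t/τ)) = 2.17 × (1 − e^−0.500) = 0.855 K.

0.855 K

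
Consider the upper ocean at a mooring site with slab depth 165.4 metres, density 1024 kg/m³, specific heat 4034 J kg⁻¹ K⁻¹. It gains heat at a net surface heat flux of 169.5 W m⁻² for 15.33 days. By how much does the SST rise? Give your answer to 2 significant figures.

0.33 K

Areal heat capacity C = ρ c_p D = 1024 × 4034 × 165.4 = 6.83×10^8 J/(m^2 K).
Net heat input Q = F Δt = 169.5 × (15.33 days × 86400 s/day) = 2.25×10^8 J/m².
ΔT = Q / C = 2.25×10^8 / 6.83×10^8 = 0.329 K.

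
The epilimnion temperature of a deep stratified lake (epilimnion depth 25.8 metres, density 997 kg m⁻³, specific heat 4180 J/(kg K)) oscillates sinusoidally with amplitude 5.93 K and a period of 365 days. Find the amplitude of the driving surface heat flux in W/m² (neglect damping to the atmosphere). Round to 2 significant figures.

130

Areal heat capacity C = ρ c_p D = 997 × 4180 × 25.8 = 1.08×10^8 J m⁻² K⁻¹.
ω = 2π / 3.15×10^7 s = 1.99×10^-7 s⁻¹.
Cω = 1.08×10^8 × 1.99×10^-7 = 21.4 W/(m²·K).
F₀ = A × Cω = 5.93 × 21.4 = 127 W/m².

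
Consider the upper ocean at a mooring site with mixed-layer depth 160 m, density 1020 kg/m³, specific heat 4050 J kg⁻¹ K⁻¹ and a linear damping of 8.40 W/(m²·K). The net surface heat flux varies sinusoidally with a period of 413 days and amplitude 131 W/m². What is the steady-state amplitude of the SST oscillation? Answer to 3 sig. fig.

Areal heat capacity C = ρ c_p D = 1020 × 4050 × 160 = 6.61×10^8 J m⁻² K⁻¹.
Angular frequency ω = 2π / T = 2π / 3.57×10^7 s = 1.76×10^-7 s⁻¹.
√((Cω)² + λ²) = √((116)² + 8.40²) = 117 W/(m²·K).
Amplitude A = F₀ / √((Cω)²+λ²) = 131 / 117 = 1.12 K.

1.12 K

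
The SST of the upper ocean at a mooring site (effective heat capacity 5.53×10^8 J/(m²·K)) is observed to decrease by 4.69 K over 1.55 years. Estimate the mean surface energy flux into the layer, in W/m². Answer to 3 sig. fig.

-53.0

Areal heat capacity C = 5.53×10^8 J/(m²·K) (given).
Required heat per unit area: Q = C ΔT = 5.53×10^8 × -4.69 = -2.59×10^9 J/m².
Flux F = Q / Δt = -2.59×10^9 / 4.89×10^7 s = -53.0 W/m².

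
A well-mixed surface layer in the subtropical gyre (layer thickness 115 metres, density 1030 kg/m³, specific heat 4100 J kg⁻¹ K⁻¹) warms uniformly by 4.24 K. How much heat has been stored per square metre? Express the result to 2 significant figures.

Areal heat capacity C = ρ c_p D = 1030 × 4100 × 115 = 4.86×10^8 J m⁻² K⁻¹.
ΔQ = C ΔT = 4.86×10^8 × 4.24 = 2.06×10^9 J/m².

2.1×10^9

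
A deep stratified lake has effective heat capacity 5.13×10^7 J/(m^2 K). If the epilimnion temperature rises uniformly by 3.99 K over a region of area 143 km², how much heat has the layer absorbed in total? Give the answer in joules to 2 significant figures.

Areal heat capacity C = 5.13×10^7 J/(m^2 K) (given).
Heat per unit area: q = C ΔT = 5.13×10^7 × 3.99 = 2.05×10^8 J/m².
Total heat: Q = q × A = 2.05×10^8 × (143 × 10⁶ m²) = 2.93×10^16 J.

2.9×10^16 J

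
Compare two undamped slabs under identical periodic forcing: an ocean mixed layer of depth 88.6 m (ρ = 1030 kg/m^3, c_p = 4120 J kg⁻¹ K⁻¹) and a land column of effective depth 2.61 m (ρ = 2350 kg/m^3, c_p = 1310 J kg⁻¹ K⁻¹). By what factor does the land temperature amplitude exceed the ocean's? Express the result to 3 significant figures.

46.8

C_ocean = 1030 × 4120 × 88.6 = 3.76×10^8 J/(m²·K).
C_land = 2350 × 1310 × 2.61 = 8.03×10^6 J/(m²·K).
Undamped amplitude ∝ 1/C, so A_land/A_ocean = C_ocean/C_land = 46.8.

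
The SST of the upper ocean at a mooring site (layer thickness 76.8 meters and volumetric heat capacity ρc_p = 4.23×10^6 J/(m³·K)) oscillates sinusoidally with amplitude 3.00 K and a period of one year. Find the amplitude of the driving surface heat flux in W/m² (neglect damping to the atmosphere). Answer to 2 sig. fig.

Areal heat capacity C = ρc_p × D = 4.23×10^6 × 76.8 = 3.25×10^8 J m⁻² K⁻¹.
ω = 2π / 3.15×10^7 s = 1.99×10^-7 s⁻¹.
Cω = 3.25×10^8 × 1.99×10^-7 = 64.7 W/(m²·K).
F₀ = A × Cω = 3.00 × 64.7 = 194 W/m².

190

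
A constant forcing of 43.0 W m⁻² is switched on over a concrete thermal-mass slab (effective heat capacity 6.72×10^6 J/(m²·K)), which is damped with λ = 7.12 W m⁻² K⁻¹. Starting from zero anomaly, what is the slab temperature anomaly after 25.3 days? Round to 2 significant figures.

Areal heat capacity C = 6.72×10^6 J/(m²·K) (given).
τ = C / λ = 6.72×10^6 / 7.12 = 9.44×10^5 s.
Equilibrium anomaly ΔT_eq = F / λ = 43.0 / 7.12 = 6.04 K.
t = 25.3 days = 2.19×10^6 s, so t/τ = 2.32.
ΔT(t) = ΔT_eq (1 − e^(−t/τ)) = 6.04 × (1 − e^−2.32) = 5.44 K.

5.4 K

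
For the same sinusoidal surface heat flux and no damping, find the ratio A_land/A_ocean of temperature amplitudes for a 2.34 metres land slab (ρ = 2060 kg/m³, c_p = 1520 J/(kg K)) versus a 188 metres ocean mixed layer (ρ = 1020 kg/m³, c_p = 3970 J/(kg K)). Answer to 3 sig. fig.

104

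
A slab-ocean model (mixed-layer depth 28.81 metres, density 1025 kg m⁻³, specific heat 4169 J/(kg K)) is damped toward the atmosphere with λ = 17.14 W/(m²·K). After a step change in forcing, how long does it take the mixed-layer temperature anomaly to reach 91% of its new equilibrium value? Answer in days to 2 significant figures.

Areal heat capacity C = ρ c_p D = 1025 × 4169 × 28.81 = 1.23×10^8 J m⁻² K⁻¹.
τ = C / λ = 1.23×10^8 / 17.14 = 7.18×10^6 s.
Fraction reached: 1 − e^(−t/τ) = 0.91 ⇒ t = −τ ln(1 − 0.91) = τ × 2.41.
t = 1.73×10^7 s = 200 days.

200 days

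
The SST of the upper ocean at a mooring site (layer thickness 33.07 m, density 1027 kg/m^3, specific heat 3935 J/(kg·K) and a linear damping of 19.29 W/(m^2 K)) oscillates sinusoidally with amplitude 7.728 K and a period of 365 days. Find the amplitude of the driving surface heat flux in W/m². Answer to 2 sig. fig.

250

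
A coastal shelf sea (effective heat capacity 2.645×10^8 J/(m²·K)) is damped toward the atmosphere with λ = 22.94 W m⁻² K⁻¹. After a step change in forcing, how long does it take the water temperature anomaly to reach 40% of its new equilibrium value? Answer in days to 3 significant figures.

Areal heat capacity C = 2.645×10^8 J/(m²·K) (given).
τ = C / λ = 2.64×10^8 / 22.94 = 1.15×10^7 s.
Fraction reached: 1 − e^(−t/τ) = 0.40 ⇒ t = −τ ln(1 − 0.40) = τ × 0.511.
t = 5.89×10^6 s = 68.2 days.

68.2 days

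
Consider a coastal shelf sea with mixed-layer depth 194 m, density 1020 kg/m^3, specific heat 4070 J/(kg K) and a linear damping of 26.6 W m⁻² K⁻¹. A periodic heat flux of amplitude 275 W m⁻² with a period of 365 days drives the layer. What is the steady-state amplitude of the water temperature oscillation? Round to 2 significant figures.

1.7 K

Areal heat capacity C = ρ c_p D = 1020 × 4070 × 194 = 8.05×10^8 J m⁻² K⁻¹.
Angular frequency ω = 2π / T = 2π / 3.15×10^7 s = 1.99×10^-7 s⁻¹.
√((Cω)² + λ²) = √((160)² + 26.6²) = 163 W/(m²·K).
Amplitude A = F₀ / √((Cω)²+λ²) = 275 / 163 = 1.69 K.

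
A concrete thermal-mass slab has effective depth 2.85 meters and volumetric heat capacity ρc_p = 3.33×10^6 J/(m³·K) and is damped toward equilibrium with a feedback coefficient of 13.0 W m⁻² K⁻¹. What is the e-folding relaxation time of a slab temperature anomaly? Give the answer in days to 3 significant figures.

8.45 days

Areal heat capacity C = ρc_p × D = 3.33×10^6 × 2.85 = 9.49×10^6 J/(m²·K).
Relaxation time τ = C / λ = 9.49×10^6 / 13.0 = 7.30×10^5 s.
In days: 7.30×10^5 s / (86400 s/day) = 8.45 days.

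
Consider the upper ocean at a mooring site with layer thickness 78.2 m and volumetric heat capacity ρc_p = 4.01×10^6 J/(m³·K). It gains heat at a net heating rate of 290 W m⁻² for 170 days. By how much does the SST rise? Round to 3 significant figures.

Areal heat capacity C = ρc_p × D = 4.01×10^6 × 78.2 = 3.14×10^8 J/(m^2 K).
Net heat input Q = F Δt = 290 × (170 days × 86400 s/day) = 4.26×10^9 J/m².
ΔT = Q / C = 4.26×10^9 / 3.14×10^8 = 13.6 K.

13.6 K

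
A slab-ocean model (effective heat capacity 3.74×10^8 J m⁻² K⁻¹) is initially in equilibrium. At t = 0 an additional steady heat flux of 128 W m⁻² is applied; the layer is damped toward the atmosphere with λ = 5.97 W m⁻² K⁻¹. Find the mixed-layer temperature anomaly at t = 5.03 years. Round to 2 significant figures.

20 K

Areal heat capacity C = 3.74×10^8 J m⁻² K⁻¹ (given).
τ = C / λ = 3.74×10^8 / 5.97 = 6.26×10^7 s.
Equilibrium anomaly ΔT_eq = F / λ = 128 / 5.97 = 21.4 K.
t = 5.03 years = 1.59×10^8 s, so t/τ = 2.53.
ΔT(t) = ΔT_eq (1 − e^(−t/τ)) = 21.4 × (1 − e^−2.53) = 19.7 K.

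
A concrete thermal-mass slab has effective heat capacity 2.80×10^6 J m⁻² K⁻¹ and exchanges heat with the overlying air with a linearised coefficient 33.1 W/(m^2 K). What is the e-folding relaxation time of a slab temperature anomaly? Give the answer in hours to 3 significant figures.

23.5 hours

Areal heat capacity C = 2.80×10^6 J m⁻² K⁻¹ (given).
Relaxation time τ = C / λ = 2.80×10^6 / 33.1 = 84600 s.
In hours: 84600 s / (3600 s/hour) = 23.5 hours.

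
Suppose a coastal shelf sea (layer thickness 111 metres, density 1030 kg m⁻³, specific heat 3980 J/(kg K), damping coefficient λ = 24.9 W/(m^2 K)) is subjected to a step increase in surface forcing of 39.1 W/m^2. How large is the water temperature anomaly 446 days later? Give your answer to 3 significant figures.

Areal heat capacity C = ρ c_p D = 1030 × 3980 × 111 = 4.55×10^8 J/(m^2 K).
τ = C / λ = 4.55×10^8 / 24.9 = 1.83×10^7 s.
Equilibrium anomaly ΔT_eq = F / λ = 39.1 / 24.9 = 1.57 K.
t = 446 days = 3.85×10^7 s, so t/τ = 2.11.
ΔT(t) = ΔT_eq (1 − e^(−t/τ)) = 1.57 × (1 − e^−2.11) = 1.38 K.

1.38 K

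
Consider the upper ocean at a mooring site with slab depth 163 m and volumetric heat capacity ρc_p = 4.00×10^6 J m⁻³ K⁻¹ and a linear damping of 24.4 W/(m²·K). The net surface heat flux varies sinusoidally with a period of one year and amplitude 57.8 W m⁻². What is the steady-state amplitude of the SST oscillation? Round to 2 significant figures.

0.44 K

Areal heat capacity C = ρc_p × D = 4.00×10^6 × 163 = 6.52×10^8 J/(m²·K).
Angular frequency ω = 2π / T = 2π / 3.15×10^7 s = 1.99×10^-7 s⁻¹.
√((Cω)² + λ²) = √((130)² + 24.4²) = 132 W/(m²·K).
Amplitude A = F₀ / √((Cω)²+λ²) = 57.8 / 132 = 0.437 K.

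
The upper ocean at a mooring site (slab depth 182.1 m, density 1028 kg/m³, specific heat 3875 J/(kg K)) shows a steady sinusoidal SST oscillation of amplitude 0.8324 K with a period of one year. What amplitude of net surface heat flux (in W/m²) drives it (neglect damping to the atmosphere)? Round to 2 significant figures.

Areal heat capacity C = ρ c_p D = 1028 × 3875 × 182.1 = 7.25×10^8 J m⁻² K⁻¹.
ω = 2π / 3.15×10^7 s = 1.99×10^-7 s⁻¹.
Cω = 7.25×10^8 × 1.99×10^-7 = 145 W/(m²·K).
F₀ = A × Cω = 0.8324 × 145 = 120 W/m².

120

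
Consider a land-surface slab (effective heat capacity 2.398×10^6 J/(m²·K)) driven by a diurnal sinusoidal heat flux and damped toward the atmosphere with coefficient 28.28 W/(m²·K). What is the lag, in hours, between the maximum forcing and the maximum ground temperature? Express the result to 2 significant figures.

5.4 hours

Areal heat capacity C = 2.398×10^6 J/(m²·K) (given).
ω = 2π / 86400 s = 7.27×10^-5 s⁻¹.
Phase lag φ = arctan(Cω/λ) = arctan(174/28.28) = 1.41 rad.
Time lag = φ / ω = 1.41 / 7.27×10^-5 = 19400 s = 5.39 hours.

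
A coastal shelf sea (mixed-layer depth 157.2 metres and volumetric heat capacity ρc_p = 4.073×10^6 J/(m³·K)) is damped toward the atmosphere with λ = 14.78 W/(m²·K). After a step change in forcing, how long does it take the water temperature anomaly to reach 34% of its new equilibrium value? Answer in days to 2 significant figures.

210 days

Areal heat capacity C = ρc_p × D = 4.073×10^6 × 157.2 = 6.40×10^8 J m⁻² K⁻¹.
τ = C / λ = 6.40×10^8 / 14.78 = 4.33×10^7 s.
Fraction reached: 1 − e^(−t/τ) = 0.34 ⇒ t = −τ ln(1 − 0.34) = τ × 0.416.
t = 1.80×10^7 s = 208 days.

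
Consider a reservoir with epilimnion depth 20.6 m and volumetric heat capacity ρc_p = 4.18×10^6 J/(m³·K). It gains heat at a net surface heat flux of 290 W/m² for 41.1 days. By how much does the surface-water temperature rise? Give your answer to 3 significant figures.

Areal heat capacity C = ρc_p × D = 4.18×10^6 × 20.6 = 8.61×10^7 J/(m^2 K).
Net heat input Q = F Δt = 290 × (41.1 days × 86400 s/day) = 1.03×10^9 J/m².
ΔT = Q / C = 1.03×10^9 / 8.61×10^7 = 12.0 K.

12.0 K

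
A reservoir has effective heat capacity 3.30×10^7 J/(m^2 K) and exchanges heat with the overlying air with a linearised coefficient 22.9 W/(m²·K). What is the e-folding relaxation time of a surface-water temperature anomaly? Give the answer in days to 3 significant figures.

Areal heat capacity C = 3.30×10^7 J/(m^2 K) (given).
Relaxation time τ = C / λ = 3.30×10^7 / 22.9 = 1.44×10^6 s.
In days: 1.44×10^6 s / (86400 s/day) = 16.7 days.

16.7 days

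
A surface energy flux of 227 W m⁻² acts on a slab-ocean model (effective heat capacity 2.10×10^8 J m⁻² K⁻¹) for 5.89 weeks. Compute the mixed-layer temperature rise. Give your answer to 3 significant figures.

Areal heat capacity C = 2.10×10^8 J m⁻² K⁻¹ (given).
Net heat input Q = F Δt = 227 × (5.89 weeks × 6.048×10^5 s/week) = 8.09×10^8 J/m².
ΔT = Q / C = 8.09×10^8 / 2.10×10^8 = 3.85 K.

3.85 K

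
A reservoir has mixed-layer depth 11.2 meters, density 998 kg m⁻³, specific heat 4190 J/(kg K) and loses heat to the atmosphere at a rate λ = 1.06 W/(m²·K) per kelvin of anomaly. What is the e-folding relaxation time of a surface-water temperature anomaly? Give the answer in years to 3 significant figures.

Areal heat capacity C = ρ c_p D = 998 × 4190 × 11.2 = 4.68×10^7 J/(m^2 K).
Relaxation time τ = C / λ = 4.68×10^7 / 1.06 = 4.42×10^7 s.
In years: 4.42×10^7 s / (3.156×10^7 s/year) = 1.40 years.

1.40 years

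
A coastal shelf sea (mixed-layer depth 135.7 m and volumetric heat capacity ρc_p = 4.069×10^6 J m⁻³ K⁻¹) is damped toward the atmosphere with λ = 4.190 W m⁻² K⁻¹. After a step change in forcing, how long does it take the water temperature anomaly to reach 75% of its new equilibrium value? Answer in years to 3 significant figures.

5.79 years

Areal heat capacity C = ρc_p × D = 4.069×10^6 × 135.7 = 5.52×10^8 J/(m²·K).
τ = C / λ = 5.52×10^8 / 4.190 = 1.32×10^8 s.
Fraction reached: 1 − e^(−t/τ) = 0.75 ⇒ t = −τ ln(1 − 0.75) = τ × 1.39.
t = 1.83×10^8 s = 5.79 years.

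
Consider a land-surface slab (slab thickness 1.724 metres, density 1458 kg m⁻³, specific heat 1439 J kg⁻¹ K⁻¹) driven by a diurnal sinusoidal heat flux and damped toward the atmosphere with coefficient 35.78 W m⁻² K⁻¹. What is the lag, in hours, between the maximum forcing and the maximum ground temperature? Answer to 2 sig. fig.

5.5 hours

Areal heat capacity C = ρ c_p D = 1458 × 1439 × 1.724 = 3.62×10^6 J/(m²·K).
ω = 2π / 86400 s = 7.27×10^-5 s⁻¹.
Phase lag φ = arctan(Cω/λ) = arctan(263/35.78) = 1.44 rad.
Time lag = φ / ω = 1.44 / 7.27×10^-5 = 19700 s = 5.48 hours.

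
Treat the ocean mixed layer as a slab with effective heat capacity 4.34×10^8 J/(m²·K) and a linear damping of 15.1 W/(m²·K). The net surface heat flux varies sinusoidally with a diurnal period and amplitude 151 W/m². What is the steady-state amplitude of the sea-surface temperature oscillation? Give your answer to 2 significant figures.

0.0048 K

Areal heat capacity C = 4.34×10^8 J/(m²·K) (given).
Angular frequency ω = 2π / T = 2π / 86400 s = 7.27×10^-5 s⁻¹.
√((Cω)² + λ²) = √((31600)² + 15.1²) = 31600 W/(m²·K).
Amplitude A = F₀ / √((Cω)²+λ²) = 151 / 31600 = 0.00478 K.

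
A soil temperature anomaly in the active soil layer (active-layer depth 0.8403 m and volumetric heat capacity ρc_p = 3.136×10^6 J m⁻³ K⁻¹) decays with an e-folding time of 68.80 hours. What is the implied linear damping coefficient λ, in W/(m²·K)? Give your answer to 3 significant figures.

10.6

Areal heat capacity C = ρc_p × D = 3.136×10^6 × 0.8403 = 2.64×10^6 J/(m²·K).
τ = 68.80 hours = 2.48×10^5 s.
λ = C / τ = 2.64×10^6 / 2.48×10^5 = 10.6 W/(m²·K).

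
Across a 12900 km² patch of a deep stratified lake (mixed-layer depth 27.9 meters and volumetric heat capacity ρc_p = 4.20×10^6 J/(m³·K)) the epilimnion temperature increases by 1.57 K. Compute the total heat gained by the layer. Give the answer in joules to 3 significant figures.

Areal heat capacity C = ρc_p × D = 4.20×10^6 × 27.9 = 1.17×10^8 J m⁻² K⁻¹.
Heat per unit area: q = C ΔT = 1.17×10^8 × 1.57 = 1.84×10^8 J/m².
Total heat: Q = q × A = 1.84×10^8 × (12900 × 10⁶ m²) = 2.37×10^18 J.

2.37×10^18 J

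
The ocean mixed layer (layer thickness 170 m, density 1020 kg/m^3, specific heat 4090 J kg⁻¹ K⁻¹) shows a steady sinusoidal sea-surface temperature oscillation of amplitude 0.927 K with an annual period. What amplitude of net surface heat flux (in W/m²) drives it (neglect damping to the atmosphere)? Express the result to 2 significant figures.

Areal heat capacity C = ρ c_p D = 1020 × 4090 × 170 = 7.09×10^8 J/(m^2 K).
ω = 2π / 3.15×10^7 s = 1.99×10^-7 s⁻¹.
Cω = 7.09×10^8 × 1.99×10^-7 = 141 W/(m²·K).
F₀ = A × Cω = 0.927 × 141 = 131 W/m².

130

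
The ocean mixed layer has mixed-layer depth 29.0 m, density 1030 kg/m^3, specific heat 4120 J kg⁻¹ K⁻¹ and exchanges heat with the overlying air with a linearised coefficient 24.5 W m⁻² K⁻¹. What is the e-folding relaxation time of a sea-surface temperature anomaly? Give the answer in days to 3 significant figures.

58.1 days

Areal heat capacity C = ρ c_p D = 1030 × 4120 × 29.0 = 1.23×10^8 J/(m²·K).
Relaxation time τ = C / λ = 1.23×10^8 / 24.5 = 5.02×10^6 s.
In days: 5.02×10^6 s / (86400 s/day) = 58.1 days.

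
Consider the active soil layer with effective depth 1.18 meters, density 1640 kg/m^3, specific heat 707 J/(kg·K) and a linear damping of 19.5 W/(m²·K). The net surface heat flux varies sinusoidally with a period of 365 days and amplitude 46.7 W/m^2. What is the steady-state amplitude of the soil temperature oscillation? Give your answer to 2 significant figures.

Areal heat capacity C = ρ c_p D = 1640 × 707 × 1.18 = 1.37×10^6 J/(m^2 K).
Angular frequency ω = 2π / T = 2π / 3.15×10^7 s = 1.99×10^-7 s⁻¹.
√((Cω)² + λ²) = √((0.273)² + 19.5²) = 19.5 W/(m²·K).
Amplitude A = F₀ / √((Cω)²+λ²) = 46.7 / 19.5 = 2.39 K.

2.4 K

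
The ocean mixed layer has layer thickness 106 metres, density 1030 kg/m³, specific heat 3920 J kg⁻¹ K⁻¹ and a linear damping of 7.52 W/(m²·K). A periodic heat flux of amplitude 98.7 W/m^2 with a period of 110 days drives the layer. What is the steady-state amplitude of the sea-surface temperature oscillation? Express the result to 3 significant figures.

Areal heat capacity C = ρ c_p D = 1030 × 3920 × 106 = 4.28×10^8 J/(m²·K).
Angular frequency ω = 2π / T = 2π / 9.50×10^6 s = 6.61×10^-7 s⁻¹.
√((Cω)² + λ²) = √((283)² + 7.52²) = 283 W/(m²·K).
Amplitude A = F₀ / √((Cω)²+λ²) = 98.7 / 283 = 0.349 K.

0.349 K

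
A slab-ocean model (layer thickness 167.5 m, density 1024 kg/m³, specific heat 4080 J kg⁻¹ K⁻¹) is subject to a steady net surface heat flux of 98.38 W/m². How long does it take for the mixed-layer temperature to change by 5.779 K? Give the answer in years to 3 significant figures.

Areal heat capacity C = ρ c_p D = 1024 × 4080 × 167.5 = 7.00×10^8 J m⁻² K⁻¹.
Time required: Δt = C ΔT / F = 7.00×10^8 × 5.779 / 98.38 = 4.11×10^7 s.
In years: 4.11×10^7 s / (3.156×10^7 s/year) = 1.30 years.

1.30 years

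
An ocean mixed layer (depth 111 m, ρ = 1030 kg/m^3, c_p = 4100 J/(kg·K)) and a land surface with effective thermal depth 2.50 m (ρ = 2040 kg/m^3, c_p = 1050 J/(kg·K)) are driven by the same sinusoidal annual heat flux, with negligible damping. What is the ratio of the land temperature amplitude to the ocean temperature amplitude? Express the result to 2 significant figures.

88

C_ocean = 1030 × 4100 × 111 = 4.69×10^8 J/(m²·K).
C_land = 2040 × 1050 × 2.50 = 5.36×10^6 J/(m²·K).
Undamped amplitude ∝ 1/C, so A_land/A_ocean = C_ocean/C_land = 87.5.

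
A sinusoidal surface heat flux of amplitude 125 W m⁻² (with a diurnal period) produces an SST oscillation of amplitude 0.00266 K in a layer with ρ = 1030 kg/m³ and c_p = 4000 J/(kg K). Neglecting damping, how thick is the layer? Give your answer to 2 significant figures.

ω = 2π / 86400 s = 7.27×10^-5 s⁻¹.
Required C = F₀ / (A ω) = 125 / (0.00266 × 7.27×10^-5) = 6.46×10^8 J/(m²·K).
D = C / (ρ c_p) = 6.46×10^8 / (1030 × 4000) = 157 m.

160 m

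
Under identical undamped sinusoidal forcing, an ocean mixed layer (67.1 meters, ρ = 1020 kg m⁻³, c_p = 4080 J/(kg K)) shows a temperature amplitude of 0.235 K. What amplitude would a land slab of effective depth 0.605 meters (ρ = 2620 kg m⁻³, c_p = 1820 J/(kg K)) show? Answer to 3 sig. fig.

22.7 K

C_ocean = 2.79×10^8 J/(m²·K); C_land = 2.88×10^6 J/(m²·K).
A ∝ 1/C ⇒ A_land = A_ocean × C_ocean/C_land = 0.235 × 96.8 = 22.7 K.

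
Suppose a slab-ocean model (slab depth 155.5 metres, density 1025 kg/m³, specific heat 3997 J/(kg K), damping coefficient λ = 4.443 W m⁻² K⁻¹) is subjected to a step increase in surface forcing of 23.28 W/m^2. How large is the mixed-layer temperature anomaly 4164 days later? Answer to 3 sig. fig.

Areal heat capacity C = ρ c_p D = 1025 × 3997 × 155.5 = 6.37×10^8 J/(m²·K).
τ = C / λ = 6.37×10^8 / 4.443 = 1.43×10^8 s.
Equilibrium anomaly ΔT_eq = F / λ = 23.28 / 4.443 = 5.24 K.
t = 4164 days = 3.60×10^8 s, so t/τ = 2.51.
ΔT(t) = ΔT_eq (1 − e^(−t/τ)) = 5.24 × (1 − e^−2.51) = 4.81 K.

4.81 K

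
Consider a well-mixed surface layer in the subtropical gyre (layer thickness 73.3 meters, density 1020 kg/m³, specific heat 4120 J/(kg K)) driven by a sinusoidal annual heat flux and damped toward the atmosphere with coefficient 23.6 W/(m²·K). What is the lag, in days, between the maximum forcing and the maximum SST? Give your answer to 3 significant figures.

69.9 days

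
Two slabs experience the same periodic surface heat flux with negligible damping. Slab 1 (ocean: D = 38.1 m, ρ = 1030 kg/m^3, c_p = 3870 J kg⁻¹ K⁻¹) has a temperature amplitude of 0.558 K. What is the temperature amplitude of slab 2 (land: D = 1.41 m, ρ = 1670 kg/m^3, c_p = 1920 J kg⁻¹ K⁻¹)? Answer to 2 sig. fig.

C_ocean = 1.52×10^8 J/(m²·K); C_land = 4.52×10^6 J/(m²·K).
A ∝ 1/C ⇒ A_land = A_ocean × C_ocean/C_land = 0.558 × 33.6 = 18.7 K.

19 K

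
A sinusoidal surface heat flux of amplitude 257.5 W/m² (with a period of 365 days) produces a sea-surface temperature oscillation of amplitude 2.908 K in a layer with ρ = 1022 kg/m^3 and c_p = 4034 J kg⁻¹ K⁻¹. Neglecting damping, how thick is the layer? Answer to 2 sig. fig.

110 m

ω = 2π / 3.15×10^7 s = 1.99×10^-7 s⁻¹.
Required C = F₀ / (A ω) = 257.5 / (2.908 × 1.99×10^-7) = 4.44×10^8 J/(m²·K).
D = C / (ρ c_p) = 4.44×10^8 / (1022 × 4034) = 108 m.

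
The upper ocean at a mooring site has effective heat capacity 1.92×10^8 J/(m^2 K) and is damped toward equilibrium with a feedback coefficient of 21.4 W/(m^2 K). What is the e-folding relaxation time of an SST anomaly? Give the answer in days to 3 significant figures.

104 days

Areal heat capacity C = 1.92×10^8 J/(m^2 K) (given).
Relaxation time τ = C / λ = 1.92×10^8 / 21.4 = 8.97×10^6 s.
In days: 8.97×10^6 s / (86400 s/day) = 104 days.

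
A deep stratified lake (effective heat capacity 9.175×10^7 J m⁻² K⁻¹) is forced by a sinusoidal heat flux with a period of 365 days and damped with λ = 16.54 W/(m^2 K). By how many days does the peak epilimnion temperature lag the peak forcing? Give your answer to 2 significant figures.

Areal heat capacity C = 9.175×10^7 J m⁻² K⁻¹ (given).
ω = 2π / 3.15×10^7 s = 1.99×10^-7 s⁻¹.
Phase lag φ = arctan(Cω/λ) = arctan(18.3/16.54) = 0.835 rad.
Time lag = φ / ω = 0.835 / 1.99×10^-7 = 4.19×10^6 s = 48.5 days.

49 days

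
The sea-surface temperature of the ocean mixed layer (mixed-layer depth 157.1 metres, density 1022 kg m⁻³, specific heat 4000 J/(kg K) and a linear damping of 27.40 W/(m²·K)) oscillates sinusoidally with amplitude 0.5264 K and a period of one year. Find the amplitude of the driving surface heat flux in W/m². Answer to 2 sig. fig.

Areal heat capacity C = ρ c_p D = 1022 × 4000 × 157.1 = 6.42×10^8 J/(m^2 K).
ω = 2π / 3.15×10^7 s = 1.99×10^-7 s⁻¹.
√((Cω)² + λ²) = √((128)² + 27.40²) = 131 W/(m²·K).
F₀ = A × √((Cω)²+λ²) = 0.5264 × 131 = 68.9 W/m².

69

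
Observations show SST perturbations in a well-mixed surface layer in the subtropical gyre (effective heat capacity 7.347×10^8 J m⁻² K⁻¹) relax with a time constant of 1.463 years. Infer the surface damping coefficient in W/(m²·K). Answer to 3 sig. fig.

Areal heat capacity C = 7.347×10^8 J m⁻² K⁻¹ (given).
τ = 1.463 years = 4.62×10^7 s.
λ = C / τ = 7.35×10^8 / 4.62×10^7 = 15.9 W/(m²·K).

15.9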